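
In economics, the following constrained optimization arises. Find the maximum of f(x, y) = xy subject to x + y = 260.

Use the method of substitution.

Substitute y = 260 - x into f(x,y) = xy:
g(x) = x(260 - x) = 260x - x^2
g'(x) = 260 - 2x = 0  =>  x = 130
y = 260 - 130 = 130
Maximum value = 130 * 130 = 16900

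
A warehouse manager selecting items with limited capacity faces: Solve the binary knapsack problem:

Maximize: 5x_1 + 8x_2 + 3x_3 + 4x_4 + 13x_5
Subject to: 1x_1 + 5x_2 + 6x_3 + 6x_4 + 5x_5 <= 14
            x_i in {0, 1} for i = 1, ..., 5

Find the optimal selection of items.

Items: item 1 (v=5, w=1), item 2 (v=8, w=5), item 3 (v=3, w=6), item 4 (v=4, w=6), item 5 (v=13, w=5)
Capacity: 14
Checking all 32 subsets (w = total weight, v = total value):
  {}: w = 0, v = 0
  {1}: w = 1, v = 5
  {2}: w = 5, v = 8
  {3}: w = 6, v = 3
  {4}: w = 6, v = 4
  {5}: w = 5, v = 13
  {1, 2}: w = 6, v = 13
  {1, 3}: w = 7, v = 8
  {1, 4}: w = 7, v = 9
  {1, 5}: w = 6, v = 18
  {2, 3}: w = 11, v = 11
  {2, 4}: w = 11, v = 12
  {2, 5}: w = 10, v = 21
  {3, 4}: w = 12, v = 7
  {3, 5}: w = 11, v = 16
  {4, 5}: w = 11, v = 17
  {1, 2, 3}: w = 12, v = 16
  {1, 2, 4}: w = 12, v = 17
  {1, 2, 5}: w = 11, v = 26
  {1, 3, 4}: w = 13, v = 12
  {1, 3, 5}: w = 12, v = 21
  {1, 4, 5}: w = 12, v = 22
  {2, 3, 4}: w = 17 > 14, infeasible
  {2, 3, 5}: w = 16 > 14, infeasible
  {2, 4, 5}: w = 16 > 14, infeasible
  {3, 4, 5}: w = 17 > 14, infeasible
  {1, 2, 3, 4}: w = 18 > 14, infeasible
  {1, 2, 3, 5}: w = 17 > 14, infeasible
  {1, 2, 4, 5}: w = 17 > 14, infeasible
  {1, 3, 4, 5}: w = 18 > 14, infeasible
  {2, 3, 4, 5}: w = 22 > 14, infeasible
  {1, 2, 3, 4, 5}: w = 23 > 14, infeasible
Best feasible subset: items [1, 2, 5]
Total weight: 11 <= 14, total value: 26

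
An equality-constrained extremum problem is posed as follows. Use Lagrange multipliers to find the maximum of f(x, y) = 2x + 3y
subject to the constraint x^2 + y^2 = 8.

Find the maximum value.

Set up Lagrange conditions: grad f = lambda * grad g
  2 = 2*lambda*x
  3 = 2*lambda*y
From these: x/y = 2/3, so x = 2t, y = 3t for some t.
Substitute into constraint: (2t)^2 + (3t)^2 = 8
  t^2 * 13 = 8
  t = sqrt(8/13)
Maximum = 2*x + 3*y = (2^2 + 3^2)*t = 13 * sqrt(8/13) = sqrt(104)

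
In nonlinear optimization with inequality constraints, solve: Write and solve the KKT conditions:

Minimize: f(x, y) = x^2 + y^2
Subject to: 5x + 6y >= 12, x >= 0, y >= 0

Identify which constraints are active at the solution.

KKT conditions for min x^2 + y^2 s.t. 5x + 6y >= 12, x >= 0, y >= 0:
Stationarity: 2x = mu*5 + mu_x, 2y = mu*6 + mu_y, with mu, mu_x, mu_y >= 0
Complementary slackness: mu*(5x + 6y - 12) = 0, mu_x*x = 0, mu_y*y = 0
(0, 0) is infeasible (5*0 + 6*0 < 12), so if mu = 0 stationarity would force x = mu_x/2 >= 0, y = mu_y/2 >= 0 with mu_x*x = mu_y*y = 0, i.e. x = y = 0: contradiction. Hence mu > 0 and 5x + 6y = 12 is active.
Try x > 0, y > 0 (so mu_x = mu_y = 0): x = 5*mu/2, y = 6*mu/2
Substitute: 5*(5*mu/2) + 6*(6*mu/2) = 12
  mu*61/2 = 12 => mu = 24/61
x* = 60/61 > 0, y* = 72/61 > 0, consistent with mu_x = mu_y = 0.
f is convex and the constraints are linear, so this KKT point is the global minimum.
f* = 144/61
Active constraints: 5x + 6y >= 12 (holds with equality, mu = 24/61 > 0); x >= 0 and y >= 0 are inactive (mu_x = mu_y = 0).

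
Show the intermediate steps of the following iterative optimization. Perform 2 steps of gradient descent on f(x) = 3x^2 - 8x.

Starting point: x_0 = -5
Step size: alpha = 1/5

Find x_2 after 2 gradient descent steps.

f(x) = 3x^2 - 8x, f'(x) = 6x + (-8)
Step 1: f'(-5) = -38, x_1 = -5 - 1/5 * -38 = 13/5
Step 2: f'(13/5) = 38/5, x_2 = 13/5 - 1/5 * 38/5 = 27/25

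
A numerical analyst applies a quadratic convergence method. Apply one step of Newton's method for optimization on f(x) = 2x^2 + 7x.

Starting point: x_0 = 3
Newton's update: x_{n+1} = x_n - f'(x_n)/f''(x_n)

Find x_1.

f(x) = 2x^2 + 7x
f'(x) = 4x + (7), f''(x) = 4
Newton step: x_1 = x_0 - f'(x_0)/f''(x_0)
f'(3) = 19
x_1 = 3 - 19/4 = -7/4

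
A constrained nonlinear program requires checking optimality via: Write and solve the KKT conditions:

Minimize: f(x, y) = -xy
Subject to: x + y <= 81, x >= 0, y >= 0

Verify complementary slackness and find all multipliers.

Problem: min -xy s.t. x + y <= 81 (multiplier lambda), x >= 0 (mu_x), y >= 0 (mu_y)
KKT stationarity: -y + lambda - mu_x = 0, -x + lambda - mu_y = 0, with lambda, mu_x, mu_y >= 0
Complementary slackness: lambda*(x + y - 81) = 0, mu_x*x = 0, mu_y*y = 0
If lambda = 0: y = -mu_x <= 0 and x = -mu_y <= 0 force x = y = 0 with f = 0; but x = y = 81/2 is feasible with f = -6561/4 < 0, so this is not the minimum. Hence lambda > 0 and x + y = 81.
Try x > 0, y > 0 (so mu_x = mu_y = 0): y = lambda, x = lambda => x = y = lambda
x + y = 81 => 2*lambda = 81 => lambda = 81/2
x* = y* = 81/2 > 0, consistent with mu_x = mu_y = 0.
(Any feasible point with x = 0 or y = 0 has f = 0 > -6561/4, so the minimum is not on those boundaries.)
min(-xy) = -6561/4 (i.e. max xy = 6561/4)
Multipliers: lambda = 81/2, mu_x = 0, mu_y = 0
Complementary slackness: lambda*(x + y - 81) = 81/2*(81/2 + 81/2 - 81) = 0, mu_x*x = 0*81/2 = 0, mu_y*y = 0*81/2 = 0. Satisfied.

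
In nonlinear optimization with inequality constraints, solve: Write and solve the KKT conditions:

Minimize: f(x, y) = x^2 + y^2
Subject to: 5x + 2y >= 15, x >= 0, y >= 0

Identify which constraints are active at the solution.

KKT conditions for min x^2 + y^2 s.t. 5x + 2y >= 15, x >= 0, y >= 0:
Stationarity: 2x = mu*5 + mu_x, 2y = mu*2 + mu_y, with mu, mu_x, mu_y >= 0
Complementary slackness: mu*(5x + 2y - 15) = 0, mu_x*x = 0, mu_y*y = 0
(0, 0) is infeasible (5*0 + 2*0 < 15), so if mu = 0 stationarity would force x = mu_x/2 >= 0, y = mu_y/2 >= 0 with mu_x*x = mu_y*y = 0, i.e. x = y = 0: contradiction. Hence mu > 0 and 5x + 2y = 15 is active.
Try x > 0, y > 0 (so mu_x = mu_y = 0): x = 5*mu/2, y = 2*mu/2
Substitute: 5*(5*mu/2) + 2*(2*mu/2) = 15
  mu*29/2 = 15 => mu = 30/29
x* = 75/29 > 0, y* = 30/29 > 0, consistent with mu_x = mu_y = 0.
f is convex and the constraints are linear, so this KKT point is the global minimum.
f* = 225/29
Active constraints: 5x + 2y >= 15 (holds with equality, mu = 30/29 > 0); x >= 0 and y >= 0 are inactive (mu_x = mu_y = 0).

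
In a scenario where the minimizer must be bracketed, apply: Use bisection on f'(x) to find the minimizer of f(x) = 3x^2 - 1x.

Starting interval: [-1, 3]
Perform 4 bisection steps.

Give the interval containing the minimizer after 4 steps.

Finding critical point of f(x) = 3x^2 - 1x using bisection on f'(x) = 6x + -1.
f'(x) = 0 when x = 1/6.
Starting interval: [-1, 3]
Step 1: mid = 1, f'(mid) = 5, new interval = [-1, 1]
Step 2: mid = 0, f'(mid) = -1, new interval = [0, 1]
Step 3: mid = 1/2, f'(mid) = 2, new interval = [0, 1/2]
Step 4: mid = 1/4, f'(mid) = 1/2, new interval = [0, 1/4]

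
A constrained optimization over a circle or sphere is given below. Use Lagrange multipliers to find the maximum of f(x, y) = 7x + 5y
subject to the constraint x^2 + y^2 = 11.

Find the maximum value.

Set up Lagrange conditions: grad f = lambda * grad g
  7 = 2*lambda*x
  5 = 2*lambda*y
From these: x/y = 7/5, so x = 7t, y = 5t for some t.
Substitute into constraint: (7t)^2 + (5t)^2 = 11
  t^2 * 74 = 11
  t = sqrt(11/74)
Maximum = 7*x + 5*y = (7^2 + 5^2)*t = 74 * sqrt(11/74) = sqrt(814)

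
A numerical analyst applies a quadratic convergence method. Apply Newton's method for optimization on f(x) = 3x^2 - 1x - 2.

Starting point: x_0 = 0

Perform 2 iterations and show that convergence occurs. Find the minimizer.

f(x) = 3x^2 - 1x - 2, f'(x) = 6x + (-1), f''(x) = 6
Step 1: f'(0) = -1, x_1 = 0 - -1/6 = 1/6
Step 2: f'(1/6) = 0, x_2 = 1/6 (converged)
Newton's method converges in 1 step for quadratics.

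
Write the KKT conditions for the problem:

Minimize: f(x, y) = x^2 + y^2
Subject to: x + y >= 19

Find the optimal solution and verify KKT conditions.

KKT conditions for min x^2 + y^2 s.t. x + y >= 19:
Stationarity: 2x = mu, 2y = mu
So x = y = mu/2.
Complementary slackness: mu*(x + y - 19) = 0
Primal feasibility: x + y >= 19; dual feasibility: mu >= 0
If mu = 0 then x = y = 0, but 0 + 0 < 19 is infeasible, so the constraint is active.
Constraint active: x + y = 2*(mu/2) = 19 => mu = 19
x = y = 19/2, f = 361/2
Verify: stationarity 2*(19/2) = 19 = mu; primal 19/2 + 19/2 = 19 >= 19; dual mu = 19 >= 0; complementary slackness 19*(19 - 19) = 0. All KKT conditions hold.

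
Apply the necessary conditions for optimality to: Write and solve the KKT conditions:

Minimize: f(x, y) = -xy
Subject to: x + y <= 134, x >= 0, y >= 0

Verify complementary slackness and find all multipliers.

Problem: min -xy s.t. x + y <= 134 (multiplier lambda), x >= 0 (mu_x), y >= 0 (mu_y)
KKT stationarity: -y + lambda - mu_x = 0, -x + lambda - mu_y = 0, with lambda, mu_x, mu_y >= 0
Complementary slackness: lambda*(x + y - 134) = 0, mu_x*x = 0, mu_y*y = 0
If lambda = 0: y = -mu_x <= 0 and x = -mu_y <= 0 force x = y = 0 with f = 0; but x = y = 67 is feasible with f = -4489 < 0, so this is not the minimum. Hence lambda > 0 and x + y = 134.
Try x > 0, y > 0 (so mu_x = mu_y = 0): y = lambda, x = lambda => x = y = lambda
x + y = 134 => 2*lambda = 134 => lambda = 67
x* = y* = 67 > 0, consistent with mu_x = mu_y = 0.
(Any feasible point with x = 0 or y = 0 has f = 0 > -4489, so the minimum is not on those boundaries.)
min(-xy) = -4489 (i.e. max xy = 4489)
Multipliers: lambda = 67, mu_x = 0, mu_y = 0
Complementary slackness: lambda*(x + y - 134) = 67*(67 + 67 - 134) = 0, mu_x*x = 0*67 = 0, mu_y*y = 0*67 = 0. Satisfied.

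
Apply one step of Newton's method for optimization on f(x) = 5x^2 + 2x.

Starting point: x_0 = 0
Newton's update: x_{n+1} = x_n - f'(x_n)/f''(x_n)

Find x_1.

f(x) = 5x^2 + 2x
f'(x) = 10x + (2), f''(x) = 10
Newton step: x_1 = x_0 - f'(x_0)/f''(x_0)
f'(0) = 2
x_1 = 0 - 2/10 = -1/5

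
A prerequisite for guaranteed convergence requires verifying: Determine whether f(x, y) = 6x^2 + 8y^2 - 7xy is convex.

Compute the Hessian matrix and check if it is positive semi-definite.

f(x,y) = 6x^2 + 8y^2 - 7xy
Hessian H = [[12, -7], [-7, 16]]
trace(H) = 28, det(H) = 143
Eigenvalues: (28 +/- sqrt(212)) / 2 = 21.28, 6.72
Since both eigenvalues > 0, f is convex.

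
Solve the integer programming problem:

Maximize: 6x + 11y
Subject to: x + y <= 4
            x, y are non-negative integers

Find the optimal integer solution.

Objective: 6x + 11y, constraint: x + y <= 4
Coefficient of y is 11 > coefficient of x is 6, so allocate the entire budget to y.
Optimal: x = 0, y = 4, value = 44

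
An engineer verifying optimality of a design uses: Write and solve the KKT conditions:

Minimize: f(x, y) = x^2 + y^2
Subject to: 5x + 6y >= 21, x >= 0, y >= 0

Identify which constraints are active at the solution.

KKT conditions for min x^2 + y^2 s.t. 5x + 6y >= 21, x >= 0, y >= 0:
Stationarity: 2x = mu*5 + mu_x, 2y = mu*6 + mu_y, with mu, mu_x, mu_y >= 0
Complementary slackness: mu*(5x + 6y - 21) = 0, mu_x*x = 0, mu_y*y = 0
(0, 0) is infeasible (5*0 + 6*0 < 21), so if mu = 0 stationarity would force x = mu_x/2 >= 0, y = mu_y/2 >= 0 with mu_x*x = mu_y*y = 0, i.e. x = y = 0: contradiction. Hence mu > 0 and 5x + 6y = 21 is active.
Try x > 0, y > 0 (so mu_x = mu_y = 0): x = 5*mu/2, y = 6*mu/2
Substitute: 5*(5*mu/2) + 6*(6*mu/2) = 21
  mu*61/2 = 21 => mu = 42/61
x* = 105/61 > 0, y* = 126/61 > 0, consistent with mu_x = mu_y = 0.
f is convex and the constraints are linear, so this KKT point is the global minimum.
f* = 441/61
Active constraints: 5x + 6y >= 21 (holds with equality, mu = 42/61 > 0); x >= 0 and y >= 0 are inactive (mu_x = mu_y = 0).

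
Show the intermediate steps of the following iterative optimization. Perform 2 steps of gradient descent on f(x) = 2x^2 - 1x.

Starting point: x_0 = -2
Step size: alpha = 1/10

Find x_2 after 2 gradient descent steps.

f(x) = 2x^2 - 1x, f'(x) = 4x + (-1)
Step 1: f'(-2) = -9, x_1 = -2 - 1/10 * -9 = -11/10
Step 2: f'(-11/10) = -27/5, x_2 = -11/10 - 1/10 * -27/5 = -14/25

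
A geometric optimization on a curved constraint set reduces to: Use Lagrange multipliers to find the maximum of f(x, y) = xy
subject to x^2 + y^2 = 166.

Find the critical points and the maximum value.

Lagrange conditions: y = 2*lambda*x and x = 2*lambda*y
If x = 0 then y = 0, violating the constraint, so x, y != 0.
Dividing: y/x = x/y => x^2 = y^2 => y = x or y = -x
Constraint: 2x^2 = 166 => x^2 = 83 => x = +/-sqrt(83)
Critical points: (sqrt(83), sqrt(83)), (-sqrt(83), -sqrt(83)), (sqrt(83), -sqrt(83)), (-sqrt(83), sqrt(83))
  y = x:  xy = x^2 = 83  at (sqrt(83), sqrt(83)) and (-sqrt(83), -sqrt(83))
  y = -x: xy = -x^2 = -83 at (sqrt(83), -sqrt(83)) and (-sqrt(83), sqrt(83))
Maximum xy = 83 at (sqrt(83), sqrt(83)) and (-sqrt(83), -sqrt(83))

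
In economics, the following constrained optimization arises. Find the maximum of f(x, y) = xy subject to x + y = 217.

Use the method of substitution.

Substitute y = 217 - x into f(x,y) = xy:
g(x) = x(217 - x) = 217x - x^2
g'(x) = 217 - 2x = 0  =>  x = 217/2
y = 217 - 217/2 = 217/2
Maximum value = (217/2) * (217/2) = 47089/4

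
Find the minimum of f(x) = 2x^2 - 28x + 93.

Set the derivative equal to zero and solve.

f(x) = 2x^2 - 28x + 93
f'(x) = 4x + (-28) = 0
x = 28/4 = 7
f(7) = -5
Since f''(x) = 4 > 0, this is a minimum.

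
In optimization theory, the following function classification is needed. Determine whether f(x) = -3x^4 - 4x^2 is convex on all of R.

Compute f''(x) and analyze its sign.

f(x) = -3x^4 - 4x^2
f'(x) = -12x^3 + -8x
f''(x) = -36x^2 + -8
f''(x) = -36x^2 + -8 <= -8 < 0 for all x
Therefore, f is concave on R.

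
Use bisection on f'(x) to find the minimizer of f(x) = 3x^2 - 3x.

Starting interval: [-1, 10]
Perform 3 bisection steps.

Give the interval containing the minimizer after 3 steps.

Finding critical point of f(x) = 3x^2 - 3x using bisection on f'(x) = 6x + -3.
f'(x) = 0 when x = 1/2.
Starting interval: [-1, 10]
Step 1: mid = 9/2, f'(mid) = 24, new interval = [-1, 9/2]
Step 2: mid = 7/4, f'(mid) = 15/2, new interval = [-1, 7/4]
Step 3: mid = 3/8, f'(mid) = -3/4, new interval = [3/8, 7/4]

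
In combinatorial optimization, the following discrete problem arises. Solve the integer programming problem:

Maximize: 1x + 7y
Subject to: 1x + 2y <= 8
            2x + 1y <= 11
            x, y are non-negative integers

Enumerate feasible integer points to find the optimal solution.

Constraint 1: 1x + 2y <= 8
Constraint 2: 2x + 1y <= 11
Feasible x range (need y >= 0): 0 <= x <= min(8/1, 11/2) => x in {0, ..., 5}.
Enumerate feasible integer points row by row (the coefficient of y is 7 > 0, so for each x the largest feasible y gives the best value):
  x = 0: y <= min((8 - 1*0)/2, (11 - 2*0)/1) => y in {0, ..., 4}; best 1*0 + 7*4 = 28
  x = 1: y <= min((8 - 1*1)/2, (11 - 2*1)/1) => y in {0, ..., 3}; best 1*1 + 7*3 = 22
  x = 2: y <= min((8 - 1*2)/2, (11 - 2*2)/1) => y in {0, ..., 3}; best 1*2 + 7*3 = 23
  x = 3: y <= min((8 - 1*3)/2, (11 - 2*3)/1) => y in {0, ..., 2}; best 1*3 + 7*2 = 17
  x = 4: y <= min((8 - 1*4)/2, (11 - 2*4)/1) => y in {0, ..., 2}; best 1*4 + 7*2 = 18
  x = 5: y <= min((8 - 1*5)/2, (11 - 2*5)/1) => y in {0, ..., 1}; best 1*5 + 7*1 = 12
The maximum 1x + 7y = 28 is achieved at x = 0, y = 4.
Check: 1*0 + 2*4 = 8 <= 8 and 2*0 + 1*4 = 4 <= 11.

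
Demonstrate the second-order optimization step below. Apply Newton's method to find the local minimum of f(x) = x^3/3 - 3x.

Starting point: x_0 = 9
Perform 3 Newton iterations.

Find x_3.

f(x) = x^3/3 - 3x
f'(x) = x^2 - 3, f''(x) = 2x
Newton update: x_{n+1} = x_n - (x_n^2 - 3)/(2*x_n)
Step 1: x_0 = 9, f'=78, f''=18, x_1 = 14/3
Step 2: x_1 = 14/3, f'=169/9, f''=28/3, x_2 = 223/84
Step 3: x_2 = 223/84, f'=28561/7056, f''=223/42, x_3 = 70897/37464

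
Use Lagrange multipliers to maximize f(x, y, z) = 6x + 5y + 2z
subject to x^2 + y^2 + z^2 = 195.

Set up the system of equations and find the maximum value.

Lagrange conditions: 6 = 2*lambda*x, 5 = 2*lambda*y, 2 = 2*lambda*z
So x:6 = y:5 = z:2, i.e. x = 6t, y = 5t, z = 2t
Constraint: t^2*(6^2 + 5^2 + 2^2) = 195
  t^2 * 65 = 195  =>  t = sqrt(3)
Maximum = 6*6t + 5*5t + 2*2t = 65*sqrt(3) = sqrt(12675)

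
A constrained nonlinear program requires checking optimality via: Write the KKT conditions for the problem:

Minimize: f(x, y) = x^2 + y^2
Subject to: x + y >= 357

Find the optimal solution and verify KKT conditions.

KKT conditions for min x^2 + y^2 s.t. x + y >= 357:
Stationarity: 2x = mu, 2y = mu
So x = y = mu/2.
Complementary slackness: mu*(x + y - 357) = 0
Primal feasibility: x + y >= 357; dual feasibility: mu >= 0
If mu = 0 then x = y = 0, but 0 + 0 < 357 is infeasible, so the constraint is active.
Constraint active: x + y = 2*(mu/2) = 357 => mu = 357
x = y = 357/2, f = 127449/2
Verify: stationarity 2*(357/2) = 357 = mu; primal 357/2 + 357/2 = 357 >= 357; dual mu = 357 >= 0; complementary slackness 357*(357 - 357) = 0. All KKT conditions hold.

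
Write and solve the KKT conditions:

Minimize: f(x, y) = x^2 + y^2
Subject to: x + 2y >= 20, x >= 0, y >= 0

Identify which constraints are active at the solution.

KKT conditions for min x^2 + y^2 s.t. 1x + 2y >= 20, x >= 0, y >= 0:
Stationarity: 2x = mu*1 + mu_x, 2y = mu*2 + mu_y, with mu, mu_x, mu_y >= 0
Complementary slackness: mu*(x + 2y - 20) = 0, mu_x*x = 0, mu_y*y = 0
(0, 0) is infeasible (1*0 + 2*0 < 20), so if mu = 0 stationarity would force x = mu_x/2 >= 0, y = mu_y/2 >= 0 with mu_x*x = mu_y*y = 0, i.e. x = y = 0: contradiction. Hence mu > 0 and x + 2y = 20 is active.
Try x > 0, y > 0 (so mu_x = mu_y = 0): x = 1*mu/2, y = 2*mu/2
Substitute: 1*(1*mu/2) + 2*(2*mu/2) = 20
  mu*5/2 = 20 => mu = 8
x* = 4 > 0, y* = 8 > 0, consistent with mu_x = mu_y = 0.
f is convex and the constraints are linear, so this KKT point is the global minimum.
f* = 80
Active constraints: x + 2y >= 20 (holds with equality, mu = 8 > 0); x >= 0 and y >= 0 are inactive (mu_x = mu_y = 0).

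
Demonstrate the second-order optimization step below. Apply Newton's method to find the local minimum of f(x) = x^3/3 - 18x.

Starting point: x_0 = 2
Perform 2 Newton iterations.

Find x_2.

f(x) = x^3/3 - 18x
f'(x) = x^2 - 18, f''(x) = 2x
Newton update: x_{n+1} = x_n - (x_n^2 - 18)/(2*x_n)
Step 1: x_0 = 2, f'=-14, f''=4, x_1 = 11/2
Step 2: x_1 = 11/2, f'=49/4, f''=11, x_2 = 193/44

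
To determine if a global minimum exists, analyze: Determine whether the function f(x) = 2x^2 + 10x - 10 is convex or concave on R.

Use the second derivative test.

f(x) = 2x^2 + 10x - 10
f'(x) = 4x + 10
f''(x) = 4
Since f''(x) = 4 > 0 for all x, f is convex on R.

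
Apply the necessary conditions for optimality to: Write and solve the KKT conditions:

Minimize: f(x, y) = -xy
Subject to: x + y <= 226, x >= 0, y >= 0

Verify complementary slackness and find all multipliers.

Problem: min -xy s.t. x + y <= 226 (multiplier lambda), x >= 0 (mu_x), y >= 0 (mu_y)
KKT stationarity: -y + lambda - mu_x = 0, -x + lambda - mu_y = 0, with lambda, mu_x, mu_y >= 0
Complementary slackness: lambda*(x + y - 226) = 0, mu_x*x = 0, mu_y*y = 0
If lambda = 0: y = -mu_x <= 0 and x = -mu_y <= 0 force x = y = 0 with f = 0; but x = y = 113 is feasible with f = -12769 < 0, so this is not the minimum. Hence lambda > 0 and x + y = 226.
Try x > 0, y > 0 (so mu_x = mu_y = 0): y = lambda, x = lambda => x = y = lambda
x + y = 226 => 2*lambda = 226 => lambda = 113
x* = y* = 113 > 0, consistent with mu_x = mu_y = 0.
(Any feasible point with x = 0 or y = 0 has f = 0 > -12769, so the minimum is not on those boundaries.)
min(-xy) = -12769 (i.e. max xy = 12769)
Multipliers: lambda = 113, mu_x = 0, mu_y = 0
Complementary slackness: lambda*(x + y - 226) = 113*(113 + 113 - 226) = 0, mu_x*x = 0*113 = 0, mu_y*y = 0*113 = 0. Satisfied.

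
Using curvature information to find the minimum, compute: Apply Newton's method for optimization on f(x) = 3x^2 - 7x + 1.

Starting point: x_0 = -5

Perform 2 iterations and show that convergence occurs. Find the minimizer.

f(x) = 3x^2 - 7x + 1, f'(x) = 6x + (-7), f''(x) = 6
Step 1: f'(-5) = -37, x_1 = -5 - -37/6 = 7/6
Step 2: f'(7/6) = 0, x_2 = 7/6 (converged)
Newton's method converges in 1 step for quadratics.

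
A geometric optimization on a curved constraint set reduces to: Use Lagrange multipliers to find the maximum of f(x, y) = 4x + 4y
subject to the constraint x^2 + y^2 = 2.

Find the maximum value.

Set up Lagrange conditions: grad f = lambda * grad g
  4 = 2*lambda*x
  4 = 2*lambda*y
From these: x/y = 4/4, so x = 4t, y = 4t for some t.
Substitute into constraint: (4t)^2 + (4t)^2 = 2
  t^2 * 32 = 2
  t = sqrt(2/32)
Maximum = 4*x + 4*y = (4^2 + 4^2)*t = 32 * sqrt(2/32) = 8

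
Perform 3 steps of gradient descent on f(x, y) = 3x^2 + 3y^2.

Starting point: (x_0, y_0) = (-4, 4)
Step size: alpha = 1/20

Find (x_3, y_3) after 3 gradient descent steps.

f(x,y) = 3x^2 + 3y^2
grad_x = 6x + 0y, grad_y = 6y + 0x
Step 1: grad = (-24, 24), (-14/5, 14/5)
Step 2: grad = (-84/5, 84/5), (-49/25, 49/25)
Step 3: grad = (-294/25, 294/25), (-343/250, 343/250)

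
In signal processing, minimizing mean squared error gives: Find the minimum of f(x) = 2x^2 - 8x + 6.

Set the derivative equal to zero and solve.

f(x) = 2x^2 - 8x + 6
f'(x) = 4x + (-8) = 0
x = 8/4 = 2
f(2) = -2
Since f''(x) = 4 > 0, this is a minimum.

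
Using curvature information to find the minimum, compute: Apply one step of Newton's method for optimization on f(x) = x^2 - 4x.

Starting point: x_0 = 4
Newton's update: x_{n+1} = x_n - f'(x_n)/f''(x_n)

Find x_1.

f(x) = x^2 - 4x
f'(x) = 2x + (-4), f''(x) = 2
Newton step: x_1 = x_0 - f'(x_0)/f''(x_0)
f'(4) = 4
x_1 = 4 - 4/2 = 2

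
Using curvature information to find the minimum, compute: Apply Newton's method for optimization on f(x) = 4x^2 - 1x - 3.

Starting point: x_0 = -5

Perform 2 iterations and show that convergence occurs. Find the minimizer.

f(x) = 4x^2 - 1x - 3, f'(x) = 8x + (-1), f''(x) = 8
Step 1: f'(-5) = -41, x_1 = -5 - -41/8 = 1/8
Step 2: f'(1/8) = 0, x_2 = 1/8 (converged)
Newton's method converges in 1 step for quadratics.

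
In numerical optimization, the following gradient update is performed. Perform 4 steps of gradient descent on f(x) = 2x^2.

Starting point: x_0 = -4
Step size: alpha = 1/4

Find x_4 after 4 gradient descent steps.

f(x) = 2x^2, f'(x) = 4x + (0)
Step 1: f'(-4) = -16, x_1 = -4 - 1/4 * -16 = 0
Step 2: f'(0) = 0, x_2 = 0 - 1/4 * 0 = 0
Step 3: f'(0) = 0, x_3 = 0 - 1/4 * 0 = 0
Step 4: f'(0) = 0, x_4 = 0 - 1/4 * 0 = 0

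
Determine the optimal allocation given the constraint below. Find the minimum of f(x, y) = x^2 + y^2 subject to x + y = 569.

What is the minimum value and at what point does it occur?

Substitute y = 569 - x into f(x,y) = x^2 + y^2:
g(x) = x^2 + (569 - x)^2 = 2x^2 - 1138x + 323761
g'(x) = 4x - 1138 = 0  =>  x = 569/2
y = 569 - 569/2 = 569/2
Minimum value = (569/2)^2 + (569/2)^2 = 323761/2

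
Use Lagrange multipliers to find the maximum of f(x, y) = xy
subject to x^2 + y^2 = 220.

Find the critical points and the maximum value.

Lagrange conditions: y = 2*lambda*x and x = 2*lambda*y
If x = 0 then y = 0, violating the constraint, so x, y != 0.
Dividing: y/x = x/y => x^2 = y^2 => y = x or y = -x
Constraint: 2x^2 = 220 => x^2 = 110 => x = +/-sqrt(110)
Critical points: (sqrt(110), sqrt(110)), (-sqrt(110), -sqrt(110)), (sqrt(110), -sqrt(110)), (-sqrt(110), sqrt(110))
  y = x:  xy = x^2 = 110  at (sqrt(110), sqrt(110)) and (-sqrt(110), -sqrt(110))
  y = -x: xy = -x^2 = -110 at (sqrt(110), -sqrt(110)) and (-sqrt(110), sqrt(110))
Maximum xy = 110 at (sqrt(110), sqrt(110)) and (-sqrt(110), -sqrt(110))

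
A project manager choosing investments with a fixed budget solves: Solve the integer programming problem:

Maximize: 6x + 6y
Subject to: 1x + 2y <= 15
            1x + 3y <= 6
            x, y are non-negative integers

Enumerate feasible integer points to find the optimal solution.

Constraint 1: 1x + 2y <= 15
Constraint 2: 1x + 3y <= 6
Feasible x range (need y >= 0): 0 <= x <= min(15/1, 6/1) => x in {0, ..., 6}.
Enumerate feasible integer points row by row (the coefficient of y is 6 > 0, so for each x the largest feasible y gives the best value):
  x = 0: y <= min((15 - 1*0)/2, (6 - 1*0)/3) => y in {0, ..., 2}; best 6*0 + 6*2 = 12
  x = 1: y <= min((15 - 1*1)/2, (6 - 1*1)/3) => y in {0, ..., 1}; best 6*1 + 6*1 = 12
  x = 2: y <= min((15 - 1*2)/2, (6 - 1*2)/3) => y in {0, ..., 1}; best 6*2 + 6*1 = 18
  x = 3: y <= min((15 - 1*3)/2, (6 - 1*3)/3) => y in {0, ..., 1}; best 6*3 + 6*1 = 24
  x = 4: y <= min((15 - 1*4)/2, (6 - 1*4)/3) => y in {0}; best 6*4 + 6*0 = 24
  x = 5: y <= min((15 - 1*5)/2, (6 - 1*5)/3) => y in {0}; best 6*5 + 6*0 = 30
  x = 6: y <= min((15 - 1*6)/2, (6 - 1*6)/3) => y in {0}; best 6*6 + 6*0 = 36
The maximum 6x + 6y = 36 is achieved at x = 6, y = 0.
Check: 1*6 + 2*0 = 6 <= 15 and 1*6 + 3*0 = 6 <= 6.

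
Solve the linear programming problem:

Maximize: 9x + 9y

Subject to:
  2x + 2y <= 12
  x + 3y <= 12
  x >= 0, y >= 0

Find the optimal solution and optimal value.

Feasible vertices: (0, 0), (0, 4), (3, 3), (6, 0)
Objective 9x + 9y at each:
  (0, 0): 0
  (0, 4): 36
  (3, 3): 54
  (6, 0): 54
Maximum is 54 at (3, 3).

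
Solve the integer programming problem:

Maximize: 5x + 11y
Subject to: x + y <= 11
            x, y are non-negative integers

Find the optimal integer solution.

Objective: 5x + 11y, constraint: x + y <= 11
Coefficient of y is 11 > coefficient of x is 5, so allocate the entire budget to y.
Optimal: x = 0, y = 11, value = 121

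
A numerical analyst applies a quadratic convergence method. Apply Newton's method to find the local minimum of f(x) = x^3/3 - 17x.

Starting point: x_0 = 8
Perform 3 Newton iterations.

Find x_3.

f(x) = x^3/3 - 17x
f'(x) = x^2 - 17, f''(x) = 2x
Newton update: x_{n+1} = x_n - (x_n^2 - 17)/(2*x_n)
Step 1: x_0 = 8, f'=47, f''=16, x_1 = 81/16
Step 2: x_1 = 81/16, f'=2209/256, f''=81/8, x_2 = 10913/2592
Step 3: x_2 = 10913/2592, f'=4879681/6718464, f''=10913/1296, x_3 = 233307457/56572992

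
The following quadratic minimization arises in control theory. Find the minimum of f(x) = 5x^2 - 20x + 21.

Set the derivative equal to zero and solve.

f(x) = 5x^2 - 20x + 21
f'(x) = 10x + (-20) = 0
x = 20/10 = 2
f(2) = 1
Since f''(x) = 10 > 0, this is a minimum.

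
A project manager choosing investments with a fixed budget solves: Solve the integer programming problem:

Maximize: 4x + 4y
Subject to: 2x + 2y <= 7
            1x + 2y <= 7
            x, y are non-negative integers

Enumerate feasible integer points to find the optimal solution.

Constraint 1: 2x + 2y <= 7
Constraint 2: 1x + 2y <= 7
Feasible x range (need y >= 0): 0 <= x <= min(7/2, 7/1) => x in {0, ..., 3}.
Enumerate feasible integer points row by row (the coefficient of y is 4 > 0, so for each x the largest feasible y gives the best value):
  x = 0: y <= min((7 - 2*0)/2, (7 - 1*0)/2) => y in {0, ..., 3}; best 4*0 + 4*3 = 12
  x = 1: y <= min((7 - 2*1)/2, (7 - 1*1)/2) => y in {0, ..., 2}; best 4*1 + 4*2 = 12
  x = 2: y <= min((7 - 2*2)/2, (7 - 1*2)/2) => y in {0, ..., 1}; best 4*2 + 4*1 = 12
  x = 3: y <= min((7 - 2*3)/2, (7 - 1*3)/2) => y in {0}; best 4*3 + 4*0 = 12
The maximum 4x + 4y = 12 is achieved at x = 0, y = 3.
(The same value 12 is also attained at (1, 2), (2, 1), (3, 0).)
Check: 2*0 + 2*3 = 6 <= 7 and 1*0 + 2*3 = 6 <= 7.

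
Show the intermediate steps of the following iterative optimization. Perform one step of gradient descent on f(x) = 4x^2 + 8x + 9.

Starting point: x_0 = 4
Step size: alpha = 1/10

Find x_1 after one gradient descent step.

f(x) = 4x^2 + 8x + 9
f'(x) = 8x + 8
f'(4) = 8*4 + (8) = 40
x_1 = x_0 - alpha * f'(x_0) = 4 - 1/10 * 40 = 0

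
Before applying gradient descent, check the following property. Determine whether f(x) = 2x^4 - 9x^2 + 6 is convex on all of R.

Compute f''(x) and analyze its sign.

f(x) = 2x^4 - 9x^2 + 6
f'(x) = 8x^3 + -18x
f''(x) = 24x^2 + -18
f''(0) = -18 < 0, so not convex near x = 0
Therefore, f is not globally convex on R.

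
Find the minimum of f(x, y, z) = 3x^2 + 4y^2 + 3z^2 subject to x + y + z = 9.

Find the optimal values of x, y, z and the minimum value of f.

Using Lagrange multipliers on f = 3x^2 + 4y^2 + 3z^2 with constraint x + y + z = 9:
Conditions: 2*3*x = lambda, 2*4*y = lambda, 2*3*z = lambda
So x = lambda/6, y = lambda/8, z = lambda/6
Substituting into constraint: lambda * (11/24) = 9
lambda = 216/11
x = 36/11, y = 27/11, z = 36/11
Minimum value = 972/11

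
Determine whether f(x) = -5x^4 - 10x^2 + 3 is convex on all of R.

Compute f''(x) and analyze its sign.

f(x) = -5x^4 - 10x^2 + 3
f'(x) = -20x^3 + -20x
f''(x) = -60x^2 + -20
f''(x) = -60x^2 + -20 <= -20 < 0 for all x
Therefore, f is concave on R.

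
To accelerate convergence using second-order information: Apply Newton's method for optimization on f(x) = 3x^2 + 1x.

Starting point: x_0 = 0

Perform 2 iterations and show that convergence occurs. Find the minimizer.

f(x) = 3x^2 + 1x, f'(x) = 6x + (1), f''(x) = 6
Step 1: f'(0) = 1, x_1 = 0 - 1/6 = -1/6
Step 2: f'(-1/6) = 0, x_2 = -1/6 (converged)
Newton's method converges in 1 step for quadratics.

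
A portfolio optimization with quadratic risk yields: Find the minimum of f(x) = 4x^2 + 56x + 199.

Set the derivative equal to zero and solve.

f(x) = 4x^2 + 56x + 199
f'(x) = 8x + (56) = 0
x = -56/8 = -7
f(-7) = 3
Since f''(x) = 8 > 0, this is a minimum.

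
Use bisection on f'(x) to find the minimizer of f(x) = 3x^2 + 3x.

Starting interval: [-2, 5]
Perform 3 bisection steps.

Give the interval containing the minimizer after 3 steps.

Finding critical point of f(x) = 3x^2 + 3x using bisection on f'(x) = 6x + 3.
f'(x) = 0 when x = -1/2.
Starting interval: [-2, 5]
Step 1: mid = 3/2, f'(mid) = 12, new interval = [-2, 3/2]
Step 2: mid = -1/4, f'(mid) = 3/2, new interval = [-2, -1/4]
Step 3: mid = -9/8, f'(mid) = -15/4, new interval = [-9/8, -1/4]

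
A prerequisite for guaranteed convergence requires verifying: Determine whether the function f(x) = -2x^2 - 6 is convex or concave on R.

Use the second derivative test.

f(x) = -2x^2 - 6
f'(x) = -4x + 0
f''(x) = -4
Since f''(x) = -4 < 0 for all x, f is concave on R.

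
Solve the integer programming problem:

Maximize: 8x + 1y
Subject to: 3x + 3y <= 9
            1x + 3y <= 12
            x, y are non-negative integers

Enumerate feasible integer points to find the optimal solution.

Constraint 1: 3x + 3y <= 9
Constraint 2: 1x + 3y <= 12
Feasible x range (need y >= 0): 0 <= x <= min(9/3, 12/1) => x in {0, ..., 3}.
Enumerate feasible integer points row by row (the coefficient of y is 1 > 0, so for each x the largest feasible y gives the best value):
  x = 0: y <= min((9 - 3*0)/3, (12 - 1*0)/3) => y in {0, ..., 3}; best 8*0 + 1*3 = 3
  x = 1: y <= min((9 - 3*1)/3, (12 - 1*1)/3) => y in {0, ..., 2}; best 8*1 + 1*2 = 10
  x = 2: y <= min((9 - 3*2)/3, (12 - 1*2)/3) => y in {0, ..., 1}; best 8*2 + 1*1 = 17
  x = 3: y <= min((9 - 3*3)/3, (12 - 1*3)/3) => y in {0}; best 8*3 + 1*0 = 24
The maximum 8x + 1y = 24 is achieved at x = 3, y = 0.
Check: 3*3 + 3*0 = 9 <= 9 and 1*3 + 3*0 = 3 <= 12.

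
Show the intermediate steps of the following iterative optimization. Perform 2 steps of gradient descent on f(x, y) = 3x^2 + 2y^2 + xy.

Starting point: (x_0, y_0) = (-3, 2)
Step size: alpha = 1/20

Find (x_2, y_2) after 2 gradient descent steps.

f(x,y) = 3x^2 + 2y^2 + xy
grad_x = 6x + 1y, grad_y = 4y + 1x
Step 1: grad = (-16, 5), (-11/5, 7/4)
Step 2: grad = (-229/20, 24/5), (-651/400, 151/100)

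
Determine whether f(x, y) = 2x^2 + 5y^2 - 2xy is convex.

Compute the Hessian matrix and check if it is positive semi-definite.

f(x,y) = 2x^2 + 5y^2 - 2xy
Hessian H = [[4, -2], [-2, 10]]
trace(H) = 14, det(H) = 36
Eigenvalues: (14 +/- sqrt(52)) / 2 = 10.61, 3.394
Since both eigenvalues > 0, f is convex.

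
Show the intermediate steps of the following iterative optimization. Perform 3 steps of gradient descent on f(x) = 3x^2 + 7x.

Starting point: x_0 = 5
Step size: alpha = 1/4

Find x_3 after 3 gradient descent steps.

f(x) = 3x^2 + 7x, f'(x) = 6x + (7)
Step 1: f'(5) = 37, x_1 = 5 - 1/4 * 37 = -17/4
Step 2: f'(-17/4) = -37/2, x_2 = -17/4 - 1/4 * -37/2 = 3/8
Step 3: f'(3/8) = 37/4, x_3 = 3/8 - 1/4 * 37/4 = -31/16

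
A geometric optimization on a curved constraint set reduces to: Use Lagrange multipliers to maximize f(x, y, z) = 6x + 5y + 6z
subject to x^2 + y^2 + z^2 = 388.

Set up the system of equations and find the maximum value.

Lagrange conditions: 6 = 2*lambda*x, 5 = 2*lambda*y, 6 = 2*lambda*z
So x:6 = y:5 = z:6, i.e. x = 6t, y = 5t, z = 6t
Constraint: t^2*(6^2 + 5^2 + 6^2) = 388
  t^2 * 97 = 388  =>  t = sqrt(4)
Maximum = 6*6t + 5*5t + 6*6t = 97*sqrt(4) = 194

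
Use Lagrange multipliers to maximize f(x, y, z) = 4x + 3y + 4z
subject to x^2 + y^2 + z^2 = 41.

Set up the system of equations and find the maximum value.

Lagrange conditions: 4 = 2*lambda*x, 3 = 2*lambda*y, 4 = 2*lambda*z
So x:4 = y:3 = z:4, i.e. x = 4t, y = 3t, z = 4t
Constraint: t^2*(4^2 + 3^2 + 4^2) = 41
  t^2 * 41 = 41  =>  t = sqrt(1)
Maximum = 4*4t + 3*3t + 4*4t = 41*sqrt(1) = 41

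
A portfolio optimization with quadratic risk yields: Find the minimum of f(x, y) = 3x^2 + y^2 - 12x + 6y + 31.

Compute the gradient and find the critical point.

f(x,y) = 3x^2 + y^2 - 12x + 6y + 31
df/dx = 6x + (-12) = 0  =>  x = 2
df/dy = 2y + (6) = 0  =>  y = -3
f(2, -3) = 3*(2)^2 + 1*(-3)^2 + -12*(2) + 6*(-3) + 31 = 10
Hessian is diagonal with entries 6, 2 > 0, so this is a minimum.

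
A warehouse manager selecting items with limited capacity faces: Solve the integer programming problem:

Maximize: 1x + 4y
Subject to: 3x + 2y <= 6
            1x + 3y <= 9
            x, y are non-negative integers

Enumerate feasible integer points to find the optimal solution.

Constraint 1: 3x + 2y <= 6
Constraint 2: 1x + 3y <= 9
Feasible x range (need y >= 0): 0 <= x <= min(6/3, 9/1) => x in {0, ..., 2}.
Enumerate feasible integer points row by row (the coefficient of y is 4 > 0, so for each x the largest feasible y gives the best value):
  x = 0: y <= min((6 - 3*0)/2, (9 - 1*0)/3) => y in {0, ..., 3}; best 1*0 + 4*3 = 12
  x = 1: y <= min((6 - 3*1)/2, (9 - 1*1)/3) => y in {0, ..., 1}; best 1*1 + 4*1 = 5
  x = 2: y <= min((6 - 3*2)/2, (9 - 1*2)/3) => y in {0}; best 1*2 + 4*0 = 2
The maximum 1x + 4y = 12 is achieved at x = 0, y = 3.
Check: 3*0 + 2*3 = 6 <= 6 and 1*0 + 3*3 = 9 <= 9.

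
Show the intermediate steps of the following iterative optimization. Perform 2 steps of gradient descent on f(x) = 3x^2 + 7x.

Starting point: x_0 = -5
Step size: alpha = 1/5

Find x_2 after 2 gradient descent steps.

f(x) = 3x^2 + 7x, f'(x) = 6x + (7)
Step 1: f'(-5) = -23, x_1 = -5 - 1/5 * -23 = -2/5
Step 2: f'(-2/5) = 23/5, x_2 = -2/5 - 1/5 * 23/5 = -33/25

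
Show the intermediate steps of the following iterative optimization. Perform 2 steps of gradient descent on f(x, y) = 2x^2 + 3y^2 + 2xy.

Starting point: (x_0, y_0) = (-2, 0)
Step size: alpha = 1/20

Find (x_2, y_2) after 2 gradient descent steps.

f(x,y) = 2x^2 + 3y^2 + 2xy
grad_x = 4x + 2y, grad_y = 6y + 2x
Step 1: grad = (-8, -4), (-8/5, 1/5)
Step 2: grad = (-6, -2), (-13/10, 3/10)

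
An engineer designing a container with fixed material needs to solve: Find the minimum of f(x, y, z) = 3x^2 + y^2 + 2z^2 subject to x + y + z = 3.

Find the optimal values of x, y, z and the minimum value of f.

Using Lagrange multipliers on f = 3x^2 + y^2 + 2z^2 with constraint x + y + z = 3:
Conditions: 2*3*x = lambda, 2*1*y = lambda, 2*2*z = lambda
So x = lambda/6, y = lambda/2, z = lambda/4
Substituting into constraint: lambda * (11/12) = 3
lambda = 36/11
x = 6/11, y = 18/11, z = 9/11
Minimum value = 54/11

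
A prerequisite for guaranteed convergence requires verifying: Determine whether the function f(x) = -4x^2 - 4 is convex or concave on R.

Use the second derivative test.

f(x) = -4x^2 - 4
f'(x) = -8x + 0
f''(x) = -8
Since f''(x) = -8 < 0 for all x, f is concave on R.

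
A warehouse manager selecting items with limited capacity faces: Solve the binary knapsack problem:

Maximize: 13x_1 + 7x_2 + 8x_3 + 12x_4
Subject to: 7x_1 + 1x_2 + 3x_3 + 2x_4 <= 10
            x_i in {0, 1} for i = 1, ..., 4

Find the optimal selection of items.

Items: item 1 (v=13, w=7), item 2 (v=7, w=1), item 3 (v=8, w=3), item 4 (v=12, w=2)
Capacity: 10
Checking all 16 subsets (w = total weight, v = total value):
  {}: w = 0, v = 0
  {1}: w = 7, v = 13
  {2}: w = 1, v = 7
  {3}: w = 3, v = 8
  {4}: w = 2, v = 12
  {1, 2}: w = 8, v = 20
  {1, 3}: w = 10, v = 21
  {1, 4}: w = 9, v = 25
  {2, 3}: w = 4, v = 15
  {2, 4}: w = 3, v = 19
  {3, 4}: w = 5, v = 20
  {1, 2, 3}: w = 11 > 10, infeasible
  {1, 2, 4}: w = 10, v = 32
  {1, 3, 4}: w = 12 > 10, infeasible
  {2, 3, 4}: w = 6, v = 27
  {1, 2, 3, 4}: w = 13 > 10, infeasible
Best feasible subset: items [1, 2, 4]
Total weight: 10 <= 10, total value: 32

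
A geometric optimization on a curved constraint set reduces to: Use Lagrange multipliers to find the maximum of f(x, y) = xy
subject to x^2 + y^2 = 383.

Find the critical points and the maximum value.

Lagrange conditions: y = 2*lambda*x and x = 2*lambda*y
If x = 0 then y = 0, violating the constraint, so x, y != 0.
Dividing: y/x = x/y => x^2 = y^2 => y = x or y = -x
Constraint: 2x^2 = 383 => x^2 = 383/2 => x = +/-sqrt(383/2)
Critical points: (sqrt(383/2), sqrt(383/2)), (-sqrt(383/2), -sqrt(383/2)), (sqrt(383/2), -sqrt(383/2)), (-sqrt(383/2), sqrt(383/2))
  y = x:  xy = x^2 = 383/2  at (sqrt(383/2), sqrt(383/2)) and (-sqrt(383/2), -sqrt(383/2))
  y = -x: xy = -x^2 = -383/2 at (sqrt(383/2), -sqrt(383/2)) and (-sqrt(383/2), sqrt(383/2))
Maximum xy = 383/2 at (sqrt(383/2), sqrt(383/2)) and (-sqrt(383/2), -sqrt(383/2))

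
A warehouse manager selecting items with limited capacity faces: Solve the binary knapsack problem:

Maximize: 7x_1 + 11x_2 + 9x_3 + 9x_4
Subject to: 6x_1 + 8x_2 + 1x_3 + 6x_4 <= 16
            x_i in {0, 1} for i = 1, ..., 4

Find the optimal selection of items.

Items: item 1 (v=7, w=6), item 2 (v=11, w=8), item 3 (v=9, w=1), item 4 (v=9, w=6)
Capacity: 16
Checking all 16 subsets (w = total weight, v = total value):
  {}: w = 0, v = 0
  {1}: w = 6, v = 7
  {2}: w = 8, v = 11
  {3}: w = 1, v = 9
  {4}: w = 6, v = 9
  {1, 2}: w = 14, v = 18
  {1, 3}: w = 7, v = 16
  {1, 4}: w = 12, v = 16
  {2, 3}: w = 9, v = 20
  {2, 4}: w = 14, v = 20
  {3, 4}: w = 7, v = 18
  {1, 2, 3}: w = 15, v = 27
  {1, 2, 4}: w = 20 > 16, infeasible
  {1, 3, 4}: w = 13, v = 25
  {2, 3, 4}: w = 15, v = 29
  {1, 2, 3, 4}: w = 21 > 16, infeasible
Best feasible subset: items [2, 3, 4]
Total weight: 15 <= 16, total value: 29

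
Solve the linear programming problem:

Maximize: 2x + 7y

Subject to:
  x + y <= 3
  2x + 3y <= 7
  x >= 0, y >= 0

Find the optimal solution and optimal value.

Feasible vertices: (0, 0), (0, 7/3), (2, 1), (3, 0)
Objective 2x + 7y at each:
  (0, 0): 0
  (0, 7/3): 49/3
  (2, 1): 11
  (3, 0): 6
Maximum is 49/3 at (0, 7/3).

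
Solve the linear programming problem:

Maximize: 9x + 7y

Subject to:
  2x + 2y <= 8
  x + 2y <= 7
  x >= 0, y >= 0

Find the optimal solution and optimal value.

Feasible vertices: (0, 0), (0, 7/2), (1, 3), (4, 0)
Objective 9x + 7y at each:
  (0, 0): 0
  (0, 7/2): 49/2
  (1, 3): 30
  (4, 0): 36
Maximum is 36 at (4, 0).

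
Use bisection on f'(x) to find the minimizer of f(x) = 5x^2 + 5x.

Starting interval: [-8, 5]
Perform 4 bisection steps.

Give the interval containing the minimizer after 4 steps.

Finding critical point of f(x) = 5x^2 + 5x using bisection on f'(x) = 10x + 5.
f'(x) = 0 when x = -1/2.
Starting interval: [-8, 5]
Step 1: mid = -3/2, f'(mid) = -10, new interval = [-3/2, 5]
Step 2: mid = 7/4, f'(mid) = 45/2, new interval = [-3/2, 7/4]
Step 3: mid = 1/8, f'(mid) = 25/4, new interval = [-3/2, 1/8]
Step 4: mid = -11/16, f'(mid) = -15/8, new interval = [-11/16, 1/8]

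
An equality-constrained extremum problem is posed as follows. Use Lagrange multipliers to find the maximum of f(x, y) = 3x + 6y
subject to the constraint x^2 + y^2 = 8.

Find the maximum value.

Set up Lagrange conditions: grad f = lambda * grad g
  3 = 2*lambda*x
  6 = 2*lambda*y
From these: x/y = 3/6, so x = 3t, y = 6t for some t.
Substitute into constraint: (3t)^2 + (6t)^2 = 8
  t^2 * 45 = 8
  t = sqrt(8/45)
Maximum = 3*x + 6*y = (3^2 + 6^2)*t = 45 * sqrt(8/45) = sqrt(360)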